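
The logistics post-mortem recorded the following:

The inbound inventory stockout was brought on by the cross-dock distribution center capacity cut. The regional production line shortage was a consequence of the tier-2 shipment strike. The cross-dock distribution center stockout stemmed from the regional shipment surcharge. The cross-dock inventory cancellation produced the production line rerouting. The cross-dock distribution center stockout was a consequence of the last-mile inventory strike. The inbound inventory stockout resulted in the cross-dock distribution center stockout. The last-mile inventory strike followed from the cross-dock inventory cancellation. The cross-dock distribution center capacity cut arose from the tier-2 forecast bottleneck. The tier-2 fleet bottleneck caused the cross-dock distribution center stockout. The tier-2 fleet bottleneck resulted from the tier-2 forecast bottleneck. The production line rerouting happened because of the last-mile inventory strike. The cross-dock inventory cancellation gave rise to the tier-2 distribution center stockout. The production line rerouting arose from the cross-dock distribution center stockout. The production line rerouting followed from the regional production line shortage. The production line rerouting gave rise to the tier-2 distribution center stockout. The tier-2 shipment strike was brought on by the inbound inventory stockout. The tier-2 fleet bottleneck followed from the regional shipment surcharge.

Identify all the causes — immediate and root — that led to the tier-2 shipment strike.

the cross-dock distribution center capacity cut, the inbound inventory stockout, the tier-2 forecast bottleneck

Immediate cause of the tier-2 shipment strike: the inbound inventory stockout.
Further upstream: the tier-2 forecast bottleneck, the cross-dock distribution center capacity cut.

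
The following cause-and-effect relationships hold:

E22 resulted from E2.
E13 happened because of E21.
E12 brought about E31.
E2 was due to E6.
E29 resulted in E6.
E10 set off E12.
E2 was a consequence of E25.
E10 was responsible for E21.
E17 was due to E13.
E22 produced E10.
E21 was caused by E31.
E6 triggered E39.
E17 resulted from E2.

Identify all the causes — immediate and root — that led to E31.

E10, E12, E2, E22, E25, E29, E6

Immediate cause of E31: E12.
Further upstream: E29, E6, E2, E22, E10, E25.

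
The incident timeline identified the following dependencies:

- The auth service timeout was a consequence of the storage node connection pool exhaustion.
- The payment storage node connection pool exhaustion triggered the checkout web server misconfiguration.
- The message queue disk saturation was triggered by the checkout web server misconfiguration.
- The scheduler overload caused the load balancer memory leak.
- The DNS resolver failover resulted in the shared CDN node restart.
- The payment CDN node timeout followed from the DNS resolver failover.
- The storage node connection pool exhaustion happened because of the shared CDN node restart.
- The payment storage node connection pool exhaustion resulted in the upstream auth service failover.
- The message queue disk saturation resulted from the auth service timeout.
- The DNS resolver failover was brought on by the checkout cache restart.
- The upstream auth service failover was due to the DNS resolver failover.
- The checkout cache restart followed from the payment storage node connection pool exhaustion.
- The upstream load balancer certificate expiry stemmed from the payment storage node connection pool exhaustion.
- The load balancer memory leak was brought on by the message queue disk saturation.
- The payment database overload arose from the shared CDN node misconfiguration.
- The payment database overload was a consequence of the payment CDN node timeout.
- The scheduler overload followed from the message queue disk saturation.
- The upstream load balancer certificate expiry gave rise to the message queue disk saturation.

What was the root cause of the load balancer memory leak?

Tracing upstream from the load balancer memory leak: the load balancer memory leak ← the message queue disk saturation ← the checkout web server misconfiguration ← the payment storage node connection pool exhaustion.
The payment storage node connection pool exhaustion has no stated cause, so it is the root.

the payment storage node connection pool exhaustion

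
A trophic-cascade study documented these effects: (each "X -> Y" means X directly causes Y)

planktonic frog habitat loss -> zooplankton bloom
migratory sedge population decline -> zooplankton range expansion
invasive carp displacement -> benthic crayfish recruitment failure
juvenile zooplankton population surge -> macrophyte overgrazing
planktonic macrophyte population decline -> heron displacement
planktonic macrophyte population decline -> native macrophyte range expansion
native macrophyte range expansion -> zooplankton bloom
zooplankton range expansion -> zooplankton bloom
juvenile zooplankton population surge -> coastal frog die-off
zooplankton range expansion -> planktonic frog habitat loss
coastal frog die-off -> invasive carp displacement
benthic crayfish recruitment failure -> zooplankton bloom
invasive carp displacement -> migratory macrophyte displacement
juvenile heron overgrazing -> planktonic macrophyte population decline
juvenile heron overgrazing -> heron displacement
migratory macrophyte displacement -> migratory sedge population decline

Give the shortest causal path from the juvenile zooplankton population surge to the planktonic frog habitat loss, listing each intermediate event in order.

the juvenile zooplankton population surge → the coastal frog die-off
the coastal frog die-off → the invasive carp displacement
the invasive carp displacement → the migratory macrophyte displacement
the migratory macrophyte displacement → the migratory sedge population decline
the migratory sedge population decline → the zooplankton range expansion
the zooplankton range expansion → the planktonic frog habitat loss
Length: 6 steps.

the juvenile zooplankton population surge → the coastal frog die-off → the invasive carp displacement → the migratory macrophyte displacement → the migratory sedge population decline → the zooplankton range expansion → the planktonic frog habitat loss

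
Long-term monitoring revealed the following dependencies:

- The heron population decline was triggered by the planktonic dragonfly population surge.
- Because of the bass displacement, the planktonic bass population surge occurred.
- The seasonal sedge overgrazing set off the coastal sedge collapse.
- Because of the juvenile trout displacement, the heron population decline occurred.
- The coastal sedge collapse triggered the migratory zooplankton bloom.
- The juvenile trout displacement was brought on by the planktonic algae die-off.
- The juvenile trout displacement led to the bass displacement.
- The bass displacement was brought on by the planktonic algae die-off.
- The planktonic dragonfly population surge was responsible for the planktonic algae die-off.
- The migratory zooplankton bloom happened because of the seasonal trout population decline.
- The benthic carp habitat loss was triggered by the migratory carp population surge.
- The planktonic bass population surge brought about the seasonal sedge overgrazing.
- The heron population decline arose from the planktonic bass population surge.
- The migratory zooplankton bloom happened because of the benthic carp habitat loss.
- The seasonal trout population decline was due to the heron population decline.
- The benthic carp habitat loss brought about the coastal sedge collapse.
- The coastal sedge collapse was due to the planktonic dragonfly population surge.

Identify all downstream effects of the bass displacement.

the coastal sedge collapse, the heron population decline, the migratory zooplankton bloom, the planktonic bass population surge, the seasonal sedge overgrazing, the seasonal trout population decline

Direct effects: the planktonic bass population surge.
2 steps out: the seasonal sedge overgrazing, the heron population decline.
3 steps out: the seasonal trout population decline, the coastal sedge collapse.
4 steps out: the migratory zooplankton bloom.
Not reachable from it: the migratory carp population surge, the planktonic dragonfly population surge, the planktonic algae die-off, the juvenile trout displacement, the benthic carp habitat loss.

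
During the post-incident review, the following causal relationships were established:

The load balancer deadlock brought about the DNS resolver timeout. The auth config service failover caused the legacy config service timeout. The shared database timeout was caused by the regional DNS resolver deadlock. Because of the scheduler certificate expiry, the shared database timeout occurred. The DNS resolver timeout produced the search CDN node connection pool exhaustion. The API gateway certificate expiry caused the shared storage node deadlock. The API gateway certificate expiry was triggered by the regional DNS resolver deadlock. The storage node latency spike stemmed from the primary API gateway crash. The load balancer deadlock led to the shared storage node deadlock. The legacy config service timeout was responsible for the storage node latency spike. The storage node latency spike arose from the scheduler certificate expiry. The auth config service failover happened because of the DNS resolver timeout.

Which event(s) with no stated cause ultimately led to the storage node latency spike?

the load balancer deadlock, the primary API gateway crash, the scheduler certificate expiry

Tracing upstream from the storage node latency spike: the storage node latency spike ← the legacy config service timeout ← the auth config service failover ← the DNS resolver timeout ← the load balancer deadlock.
A separate upstream branch: the storage node latency spike ← the scheduler certificate expiry.
A separate upstream branch: the storage node latency spike ← the primary API gateway crash.
Each of those chain origins has no stated cause.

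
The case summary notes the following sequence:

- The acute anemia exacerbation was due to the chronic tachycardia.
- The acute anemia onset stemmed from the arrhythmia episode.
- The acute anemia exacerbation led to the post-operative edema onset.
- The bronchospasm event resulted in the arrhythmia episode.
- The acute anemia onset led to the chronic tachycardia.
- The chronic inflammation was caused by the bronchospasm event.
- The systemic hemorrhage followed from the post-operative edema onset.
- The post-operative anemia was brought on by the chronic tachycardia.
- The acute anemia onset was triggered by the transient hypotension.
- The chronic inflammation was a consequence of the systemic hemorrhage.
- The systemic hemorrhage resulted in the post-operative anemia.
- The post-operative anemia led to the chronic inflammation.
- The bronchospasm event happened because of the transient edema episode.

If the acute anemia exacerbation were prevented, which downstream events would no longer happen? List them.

Downstream of the acute anemia exacerbation: the post-operative edema onset, the systemic hemorrhage, the post-operative anemia, the chronic inflammation.
Of those, still caused via another path: the post-operative anemia, the chronic inflammation.
The remainder have no surviving cause.

the post-operative edema onset, the systemic hemorrhage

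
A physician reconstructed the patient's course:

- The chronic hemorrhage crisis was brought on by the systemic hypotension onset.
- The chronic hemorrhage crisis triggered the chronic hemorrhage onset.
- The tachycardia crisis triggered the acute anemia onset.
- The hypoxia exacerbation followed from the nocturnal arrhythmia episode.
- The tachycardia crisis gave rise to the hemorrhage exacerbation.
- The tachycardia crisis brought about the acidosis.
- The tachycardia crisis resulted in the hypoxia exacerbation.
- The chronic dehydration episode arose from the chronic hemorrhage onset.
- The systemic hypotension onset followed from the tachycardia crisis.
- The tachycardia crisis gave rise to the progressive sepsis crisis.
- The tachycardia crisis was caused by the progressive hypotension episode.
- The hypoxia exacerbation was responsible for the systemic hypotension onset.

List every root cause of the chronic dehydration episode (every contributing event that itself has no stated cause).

the nocturnal arrhythmia episode, the progressive hypotension episode

Tracing upstream from the chronic dehydration episode: the chronic dehydration episode ← the chronic hemorrhage onset ← the chronic hemorrhage crisis ← the systemic hypotension onset ← the tachycardia crisis ← the progressive hypotension episode.
A separate upstream branch: the chronic dehydration episode ← the chronic hemorrhage onset ← the chronic hemorrhage crisis ← the systemic hypotension onset ← the hypoxia exacerbation ← the nocturnal arrhythmia episode.
Each of those chain origins has no stated cause.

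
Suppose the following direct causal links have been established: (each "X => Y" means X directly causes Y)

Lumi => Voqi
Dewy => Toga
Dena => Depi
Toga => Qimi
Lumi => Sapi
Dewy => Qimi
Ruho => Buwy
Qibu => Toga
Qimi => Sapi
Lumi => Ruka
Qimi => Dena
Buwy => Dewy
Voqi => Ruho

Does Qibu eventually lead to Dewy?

Qibu leads to Toga, Qimi, Sapi, Dena, Depi; Dewy is not among them.

No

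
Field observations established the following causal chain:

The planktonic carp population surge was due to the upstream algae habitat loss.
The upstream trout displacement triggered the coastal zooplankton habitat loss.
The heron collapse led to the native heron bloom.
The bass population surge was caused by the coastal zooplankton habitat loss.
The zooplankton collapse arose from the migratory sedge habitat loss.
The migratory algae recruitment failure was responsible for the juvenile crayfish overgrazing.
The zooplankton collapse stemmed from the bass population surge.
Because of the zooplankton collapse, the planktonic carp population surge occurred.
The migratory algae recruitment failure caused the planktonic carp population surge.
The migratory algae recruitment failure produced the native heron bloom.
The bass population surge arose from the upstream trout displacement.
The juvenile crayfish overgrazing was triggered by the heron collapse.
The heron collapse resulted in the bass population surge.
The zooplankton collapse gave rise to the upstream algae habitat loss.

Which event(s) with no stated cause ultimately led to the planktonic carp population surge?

the heron collapse, the migratory algae recruitment failure, the migratory sedge habitat loss, the upstream trout displacement

Tracing upstream from the planktonic carp population surge: the planktonic carp population surge ← the zooplankton collapse ← the bass population surge ← the heron collapse.
A separate upstream branch: the planktonic carp population surge ← the migratory algae recruitment failure.
A separate upstream branch: the planktonic carp population surge ← the zooplankton collapse ← the migratory sedge habitat loss.
A separate upstream branch: the planktonic carp population surge ← the zooplankton collapse ← the bass population surge ← the upstream trout displacement.
Each of those chain origins has no stated cause.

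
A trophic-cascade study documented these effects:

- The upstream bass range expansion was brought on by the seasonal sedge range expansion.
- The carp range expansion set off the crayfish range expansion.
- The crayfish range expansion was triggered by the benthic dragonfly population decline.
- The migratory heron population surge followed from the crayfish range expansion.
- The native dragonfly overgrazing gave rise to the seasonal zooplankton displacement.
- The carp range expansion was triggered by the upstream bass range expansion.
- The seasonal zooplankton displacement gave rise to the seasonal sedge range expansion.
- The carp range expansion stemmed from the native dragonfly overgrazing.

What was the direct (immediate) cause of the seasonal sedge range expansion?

the seasonal zooplankton displacement

Upstream contributors include the native dragonfly overgrazing, but only the seasonal zooplankton displacement feeds directly into the seasonal sedge range expansion.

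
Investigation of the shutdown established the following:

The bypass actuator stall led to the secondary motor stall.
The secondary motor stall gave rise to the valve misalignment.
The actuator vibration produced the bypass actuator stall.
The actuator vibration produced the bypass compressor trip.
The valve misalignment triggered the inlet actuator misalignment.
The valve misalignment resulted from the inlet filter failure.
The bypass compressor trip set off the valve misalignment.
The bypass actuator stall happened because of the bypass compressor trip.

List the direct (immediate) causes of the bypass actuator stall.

the actuator vibration, the bypass compressor trip

the actuator vibration, the bypass compressor trip → the bypass actuator stall with nothing further upstream stated.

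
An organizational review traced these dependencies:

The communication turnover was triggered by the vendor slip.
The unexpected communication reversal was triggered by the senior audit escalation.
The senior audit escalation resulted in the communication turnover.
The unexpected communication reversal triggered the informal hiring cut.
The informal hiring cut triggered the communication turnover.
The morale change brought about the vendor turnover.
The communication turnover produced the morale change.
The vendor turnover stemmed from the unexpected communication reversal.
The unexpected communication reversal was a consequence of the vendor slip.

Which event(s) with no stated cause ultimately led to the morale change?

Tracing upstream from the morale change: the morale change ← the communication turnover ← the vendor slip.
A separate upstream branch: the morale change ← the communication turnover ← the senior audit escalation.
Each of those chain origins has no stated cause.

the senior audit escalation, the vendor slip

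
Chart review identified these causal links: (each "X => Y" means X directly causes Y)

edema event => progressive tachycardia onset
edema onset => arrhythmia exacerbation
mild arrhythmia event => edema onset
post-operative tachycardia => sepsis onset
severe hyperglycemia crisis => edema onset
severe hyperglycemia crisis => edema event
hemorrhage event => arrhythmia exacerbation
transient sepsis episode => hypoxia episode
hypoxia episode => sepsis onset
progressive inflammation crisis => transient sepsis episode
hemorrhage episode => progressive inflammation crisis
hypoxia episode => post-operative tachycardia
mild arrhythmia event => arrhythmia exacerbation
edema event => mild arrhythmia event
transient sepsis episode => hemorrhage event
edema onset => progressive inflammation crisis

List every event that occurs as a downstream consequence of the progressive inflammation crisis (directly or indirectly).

Direct effects: the transient sepsis episode.
2 steps out: the hypoxia episode, the hemorrhage event.
3 steps out: the post-operative tachycardia, the sepsis onset, the arrhythmia exacerbation.
Not reachable from it: the severe hyperglycemia crisis, the edema event, the mild arrhythmia event, the progressive tachycardia onset, the edema onset, the hemorrhage episode.

the arrhythmia exacerbation, the hemorrhage event, the hypoxia episode, the post-operative tachycardia, the sepsis onset, the transient sepsis episode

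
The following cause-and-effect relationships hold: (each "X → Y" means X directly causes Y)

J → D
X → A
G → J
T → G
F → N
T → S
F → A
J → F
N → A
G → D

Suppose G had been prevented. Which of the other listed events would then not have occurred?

Downstream of G: J, F, D, N, A.
Of those, still caused via another path: A.
The remainder have no surviving cause.

D, F, J, N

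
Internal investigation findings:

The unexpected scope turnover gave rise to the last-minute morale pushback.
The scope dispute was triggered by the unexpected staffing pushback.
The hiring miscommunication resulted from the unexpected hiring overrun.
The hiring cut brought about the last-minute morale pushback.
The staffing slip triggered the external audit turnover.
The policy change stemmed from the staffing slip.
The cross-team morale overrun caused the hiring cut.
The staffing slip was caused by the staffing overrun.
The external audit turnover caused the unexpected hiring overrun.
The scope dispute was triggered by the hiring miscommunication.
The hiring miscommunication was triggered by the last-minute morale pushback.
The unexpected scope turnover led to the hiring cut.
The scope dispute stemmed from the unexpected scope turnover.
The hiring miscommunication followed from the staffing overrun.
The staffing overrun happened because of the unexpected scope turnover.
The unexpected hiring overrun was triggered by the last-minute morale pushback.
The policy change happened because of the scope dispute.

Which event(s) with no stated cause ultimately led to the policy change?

the cross-team morale overrun, the unexpected scope turnover, the unexpected staffing pushback

Tracing upstream from the policy change: the policy change ← the scope dispute ← the unexpected scope turnover.
A separate upstream branch: the policy change ← the scope dispute ← the hiring miscommunication ← the last-minute morale pushback ← the hiring cut ← the cross-team morale overrun.
A separate upstream branch: the policy change ← the scope dispute ← the unexpected staffing pushback.
Each of those chain origins has no stated cause.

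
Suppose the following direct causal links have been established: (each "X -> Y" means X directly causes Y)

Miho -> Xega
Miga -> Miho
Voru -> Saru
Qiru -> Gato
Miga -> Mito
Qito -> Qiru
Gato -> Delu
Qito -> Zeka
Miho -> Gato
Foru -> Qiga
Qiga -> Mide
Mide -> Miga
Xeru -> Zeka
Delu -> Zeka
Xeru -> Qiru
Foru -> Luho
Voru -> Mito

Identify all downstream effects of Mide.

Delu, Gato, Miga, Miho, Mito, Xega, Zeka

Direct effects: Miga.
2 steps out: Miho, Mito.
3 steps out: Xega, Gato.
4 steps out: Delu.
5 steps out: Zeka.
Not reachable from it: Foru, Luho, Qiga, Qito, Voru, Xeru, Qiru, Saru.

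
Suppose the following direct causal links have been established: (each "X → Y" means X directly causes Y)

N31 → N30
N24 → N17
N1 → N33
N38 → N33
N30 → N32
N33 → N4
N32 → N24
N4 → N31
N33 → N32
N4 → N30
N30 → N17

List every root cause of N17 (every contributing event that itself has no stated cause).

N1, N38

Tracing upstream from N17: N17 ← N30 ← N4 ← N33 ← N38.
A separate upstream branch: N17 ← N30 ← N4 ← N33 ← N1.
Each of those chain origins has no stated cause.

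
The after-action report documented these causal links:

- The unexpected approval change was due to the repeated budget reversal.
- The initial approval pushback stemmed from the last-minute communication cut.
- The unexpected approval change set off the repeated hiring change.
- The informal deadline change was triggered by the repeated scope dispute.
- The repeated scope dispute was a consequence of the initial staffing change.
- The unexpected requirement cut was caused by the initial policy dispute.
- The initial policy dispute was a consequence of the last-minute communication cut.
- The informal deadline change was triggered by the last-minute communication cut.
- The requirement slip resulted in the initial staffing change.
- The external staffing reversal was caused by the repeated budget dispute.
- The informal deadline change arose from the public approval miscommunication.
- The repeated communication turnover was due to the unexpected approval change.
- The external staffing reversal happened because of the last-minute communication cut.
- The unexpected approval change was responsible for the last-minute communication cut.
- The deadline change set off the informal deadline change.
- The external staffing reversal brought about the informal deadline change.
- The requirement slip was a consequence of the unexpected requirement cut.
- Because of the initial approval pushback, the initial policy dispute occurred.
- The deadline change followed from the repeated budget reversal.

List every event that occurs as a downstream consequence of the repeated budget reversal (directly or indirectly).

the deadline change, the external staffing reversal, the informal deadline change, the initial approval pushback, the initial policy dispute, the initial staffing change, the last-minute communication cut, the repeated communication turnover, the repeated hiring change, the repeated scope dispute, the requirement slip, the unexpected approval change, the unexpected requirement cut

Direct effects: the unexpected approval change, the deadline change.
2 steps out: the repeated hiring change, the last-minute communication cut, the repeated communication turnover, the informal deadline change.
3 steps out: the initial approval pushback, the initial policy dispute, the external staffing reversal.
4 steps out: the unexpected requirement cut.
5 steps out: the requirement slip.
6 steps out: the initial staffing change.
7 steps out: the repeated scope dispute.
Not reachable from it: the public approval miscommunication, the repeated budget dispute.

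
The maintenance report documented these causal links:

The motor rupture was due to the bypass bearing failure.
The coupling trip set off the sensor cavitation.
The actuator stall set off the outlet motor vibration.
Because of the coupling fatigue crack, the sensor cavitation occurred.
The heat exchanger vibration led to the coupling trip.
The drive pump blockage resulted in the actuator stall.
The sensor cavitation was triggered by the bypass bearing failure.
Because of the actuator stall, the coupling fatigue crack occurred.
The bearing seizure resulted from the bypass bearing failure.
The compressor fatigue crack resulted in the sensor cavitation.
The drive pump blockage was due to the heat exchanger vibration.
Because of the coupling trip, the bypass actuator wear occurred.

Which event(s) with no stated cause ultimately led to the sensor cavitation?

the bypass bearing failure, the compressor fatigue crack, the heat exchanger vibration

Tracing upstream from the sensor cavitation: the sensor cavitation ← the bypass bearing failure.
A separate upstream branch: the sensor cavitation ← the coupling trip ← the heat exchanger vibration.
A separate upstream branch: the sensor cavitation ← the compressor fatigue crack.
Each of those chain origins has no stated cause.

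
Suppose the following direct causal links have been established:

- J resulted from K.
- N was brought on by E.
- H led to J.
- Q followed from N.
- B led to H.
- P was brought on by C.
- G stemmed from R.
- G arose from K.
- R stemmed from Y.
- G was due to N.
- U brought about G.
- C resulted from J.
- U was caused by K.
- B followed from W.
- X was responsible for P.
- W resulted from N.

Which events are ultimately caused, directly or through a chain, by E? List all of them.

B, C, G, H, J, N, P, Q, W

Direct effects: N.
2 steps out: Q, W, G.
3 steps out: B.
4 steps out: H.
5 steps out: J.
6 steps out: C.
7 steps out: P.
Not reachable from it: K, U, X, Y, R.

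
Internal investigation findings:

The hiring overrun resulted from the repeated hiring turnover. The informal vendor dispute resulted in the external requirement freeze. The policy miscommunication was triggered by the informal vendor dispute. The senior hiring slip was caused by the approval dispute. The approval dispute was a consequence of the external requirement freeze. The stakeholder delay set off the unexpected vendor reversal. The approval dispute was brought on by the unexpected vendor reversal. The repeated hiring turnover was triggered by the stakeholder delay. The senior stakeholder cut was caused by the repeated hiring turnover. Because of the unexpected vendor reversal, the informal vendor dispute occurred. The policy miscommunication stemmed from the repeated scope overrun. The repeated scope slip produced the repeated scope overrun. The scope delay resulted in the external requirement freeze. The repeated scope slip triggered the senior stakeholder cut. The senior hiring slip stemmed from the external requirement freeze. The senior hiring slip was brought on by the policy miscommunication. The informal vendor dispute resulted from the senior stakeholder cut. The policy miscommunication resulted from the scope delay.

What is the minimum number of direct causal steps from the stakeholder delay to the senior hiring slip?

3

Shortest chain: the stakeholder delay → the unexpected vendor reversal → the approval dispute → the senior hiring slip.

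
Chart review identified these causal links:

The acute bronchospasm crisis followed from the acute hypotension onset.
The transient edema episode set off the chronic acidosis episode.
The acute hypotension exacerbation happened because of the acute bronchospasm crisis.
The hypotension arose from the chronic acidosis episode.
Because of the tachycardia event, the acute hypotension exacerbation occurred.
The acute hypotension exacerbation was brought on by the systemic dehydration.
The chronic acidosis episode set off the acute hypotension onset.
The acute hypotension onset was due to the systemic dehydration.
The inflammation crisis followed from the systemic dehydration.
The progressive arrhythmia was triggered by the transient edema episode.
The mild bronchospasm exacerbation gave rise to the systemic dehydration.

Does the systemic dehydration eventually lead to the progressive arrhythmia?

No

The systemic dehydration leads to the inflammation crisis, the acute hypotension onset, the acute bronchospasm crisis, the acute hypotension exacerbation; the progressive arrhythmia is not among them.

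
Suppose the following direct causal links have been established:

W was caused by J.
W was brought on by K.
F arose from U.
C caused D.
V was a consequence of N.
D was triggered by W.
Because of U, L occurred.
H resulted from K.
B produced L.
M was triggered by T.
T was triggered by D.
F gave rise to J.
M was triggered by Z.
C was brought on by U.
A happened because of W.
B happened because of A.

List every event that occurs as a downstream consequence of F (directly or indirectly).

Direct effects: J.
2 steps out: W.
3 steps out: D, A.
4 steps out: B, T.
5 steps out: M, L.
Not reachable from it: N, U, K, Z, C, H, V.

A, B, D, J, L, M, T, W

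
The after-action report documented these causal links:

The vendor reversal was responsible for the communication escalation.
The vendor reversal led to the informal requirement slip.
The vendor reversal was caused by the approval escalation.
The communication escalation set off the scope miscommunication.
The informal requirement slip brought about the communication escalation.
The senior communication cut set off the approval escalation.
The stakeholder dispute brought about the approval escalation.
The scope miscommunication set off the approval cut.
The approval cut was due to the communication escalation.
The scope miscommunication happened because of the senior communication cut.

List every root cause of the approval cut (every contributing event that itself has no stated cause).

the senior communication cut, the stakeholder dispute

Tracing upstream from the approval cut: the approval cut ← the scope miscommunication ← the senior communication cut.
A separate upstream branch: the approval cut ← the communication escalation ← the vendor reversal ← the approval escalation ← the stakeholder dispute.
Each of those chain origins has no stated cause.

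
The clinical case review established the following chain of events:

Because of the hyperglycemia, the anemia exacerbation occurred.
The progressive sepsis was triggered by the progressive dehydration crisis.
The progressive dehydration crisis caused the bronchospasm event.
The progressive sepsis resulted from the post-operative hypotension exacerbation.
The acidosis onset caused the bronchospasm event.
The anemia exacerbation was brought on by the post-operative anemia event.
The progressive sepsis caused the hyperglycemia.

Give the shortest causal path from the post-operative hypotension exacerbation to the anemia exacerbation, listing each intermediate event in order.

the post-operative hypotension exacerbation → the progressive sepsis
the progressive sepsis → the hyperglycemia
the hyperglycemia → the anemia exacerbation
Length: 3 steps.

the post-operative hypotension exacerbation → the progressive sepsis → the hyperglycemia → the anemia exacerbation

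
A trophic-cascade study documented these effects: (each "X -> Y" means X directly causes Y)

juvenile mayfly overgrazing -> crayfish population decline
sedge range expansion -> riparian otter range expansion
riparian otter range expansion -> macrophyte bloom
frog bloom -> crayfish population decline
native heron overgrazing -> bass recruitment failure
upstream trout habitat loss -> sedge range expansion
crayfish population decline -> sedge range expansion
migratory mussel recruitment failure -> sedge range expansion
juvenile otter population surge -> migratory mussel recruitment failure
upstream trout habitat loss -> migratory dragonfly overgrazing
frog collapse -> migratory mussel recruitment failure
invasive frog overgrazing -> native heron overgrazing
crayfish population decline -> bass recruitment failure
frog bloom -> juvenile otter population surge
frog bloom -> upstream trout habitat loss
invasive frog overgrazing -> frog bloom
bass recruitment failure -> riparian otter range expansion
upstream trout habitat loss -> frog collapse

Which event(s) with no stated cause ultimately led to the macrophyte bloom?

the invasive frog overgrazing, the juvenile mayfly overgrazing

Tracing upstream from the macrophyte bloom: the macrophyte bloom ← the riparian otter range expansion ← the bass recruitment failure ← the native heron overgrazing ← the invasive frog overgrazing.
A separate upstream branch: the macrophyte bloom ← the riparian otter range expansion ← the sedge range expansion ← the crayfish population decline ← the juvenile mayfly overgrazing.
Each of those chain origins has no stated cause.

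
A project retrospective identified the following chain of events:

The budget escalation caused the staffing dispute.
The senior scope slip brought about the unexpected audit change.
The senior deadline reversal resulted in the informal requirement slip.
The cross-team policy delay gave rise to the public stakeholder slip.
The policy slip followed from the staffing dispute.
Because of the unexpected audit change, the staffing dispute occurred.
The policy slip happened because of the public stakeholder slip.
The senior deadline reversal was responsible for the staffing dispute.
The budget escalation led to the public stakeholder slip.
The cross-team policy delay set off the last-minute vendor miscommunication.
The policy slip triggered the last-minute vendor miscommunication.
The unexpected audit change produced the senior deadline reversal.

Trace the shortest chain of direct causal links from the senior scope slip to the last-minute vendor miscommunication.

the senior scope slip → the unexpected audit change → the staffing dispute → the policy slip → the last-minute vendor miscommunication

the senior scope slip → the unexpected audit change
the unexpected audit change → the staffing dispute
the staffing dispute → the policy slip
the policy slip → the last-minute vendor miscommunication
Length: 4 steps.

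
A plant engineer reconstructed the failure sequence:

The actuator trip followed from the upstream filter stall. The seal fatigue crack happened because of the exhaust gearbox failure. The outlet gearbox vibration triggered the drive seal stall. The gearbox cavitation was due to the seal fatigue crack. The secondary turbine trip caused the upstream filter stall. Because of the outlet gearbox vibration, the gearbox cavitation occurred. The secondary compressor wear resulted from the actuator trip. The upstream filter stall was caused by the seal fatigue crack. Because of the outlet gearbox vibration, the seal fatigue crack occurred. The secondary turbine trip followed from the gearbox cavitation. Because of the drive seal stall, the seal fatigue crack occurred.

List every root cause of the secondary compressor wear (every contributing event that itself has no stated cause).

the exhaust gearbox failure, the outlet gearbox vibration

Tracing upstream from the secondary compressor wear: the secondary compressor wear ← the actuator trip ← the upstream filter stall ← the seal fatigue crack ← the outlet gearbox vibration.
A separate upstream branch: the secondary compressor wear ← the actuator trip ← the upstream filter stall ← the seal fatigue crack ← the exhaust gearbox failure.
Each of those chain origins has no stated cause.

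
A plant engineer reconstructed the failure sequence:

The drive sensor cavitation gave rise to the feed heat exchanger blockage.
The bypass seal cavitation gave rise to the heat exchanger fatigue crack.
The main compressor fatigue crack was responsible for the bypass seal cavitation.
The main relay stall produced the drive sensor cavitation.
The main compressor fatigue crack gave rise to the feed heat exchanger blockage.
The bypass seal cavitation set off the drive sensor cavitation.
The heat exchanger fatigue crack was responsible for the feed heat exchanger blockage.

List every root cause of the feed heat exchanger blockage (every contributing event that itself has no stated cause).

the main compressor fatigue crack, the main relay stall

Tracing upstream from the feed heat exchanger blockage: the feed heat exchanger blockage ← the main compressor fatigue crack.
A separate upstream branch: the feed heat exchanger blockage ← the drive sensor cavitation ← the main relay stall.
Each of those chain origins has no stated cause.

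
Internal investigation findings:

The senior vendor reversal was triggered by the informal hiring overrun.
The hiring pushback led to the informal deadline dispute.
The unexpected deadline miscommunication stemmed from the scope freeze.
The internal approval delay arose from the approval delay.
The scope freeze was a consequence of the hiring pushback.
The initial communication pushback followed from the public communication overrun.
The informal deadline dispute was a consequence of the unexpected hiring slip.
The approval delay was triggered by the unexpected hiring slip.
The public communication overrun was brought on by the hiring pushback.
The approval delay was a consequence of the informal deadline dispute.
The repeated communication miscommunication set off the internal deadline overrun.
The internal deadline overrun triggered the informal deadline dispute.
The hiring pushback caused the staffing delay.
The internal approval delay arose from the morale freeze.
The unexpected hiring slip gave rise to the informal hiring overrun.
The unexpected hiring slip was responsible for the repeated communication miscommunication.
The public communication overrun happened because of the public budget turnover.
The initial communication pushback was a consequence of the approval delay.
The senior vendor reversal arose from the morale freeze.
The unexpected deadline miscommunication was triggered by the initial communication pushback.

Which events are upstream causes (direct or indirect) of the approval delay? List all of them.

Immediate causes of the approval delay: the unexpected hiring slip, the informal deadline dispute.
Further upstream: the hiring pushback, the repeated communication miscommunication, the internal deadline overrun.

the hiring pushback, the informal deadline dispute, the internal deadline overrun, the repeated communication miscommunication, the unexpected hiring slip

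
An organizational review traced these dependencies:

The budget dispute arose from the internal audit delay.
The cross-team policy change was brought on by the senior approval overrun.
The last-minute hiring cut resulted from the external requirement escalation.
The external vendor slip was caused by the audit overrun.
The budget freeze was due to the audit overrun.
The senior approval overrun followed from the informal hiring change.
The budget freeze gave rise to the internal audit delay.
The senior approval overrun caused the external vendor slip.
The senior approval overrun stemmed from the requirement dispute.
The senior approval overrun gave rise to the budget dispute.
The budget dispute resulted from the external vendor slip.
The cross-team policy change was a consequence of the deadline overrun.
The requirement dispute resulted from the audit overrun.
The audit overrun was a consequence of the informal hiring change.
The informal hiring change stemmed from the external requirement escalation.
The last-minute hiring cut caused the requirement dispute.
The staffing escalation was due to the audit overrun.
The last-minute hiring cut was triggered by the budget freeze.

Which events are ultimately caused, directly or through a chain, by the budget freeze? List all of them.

the budget dispute, the cross-team policy change, the external vendor slip, the internal audit delay, the last-minute hiring cut, the requirement dispute, the senior approval overrun

Direct effects: the last-minute hiring cut, the internal audit delay.
2 steps out: the requirement dispute, the budget dispute.
3 steps out: the senior approval overrun.
4 steps out: the external vendor slip, the cross-team policy change.
Not reachable from it: the external requirement escalation, the informal hiring change, the audit overrun, the staffing escalation, the deadline overrun.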